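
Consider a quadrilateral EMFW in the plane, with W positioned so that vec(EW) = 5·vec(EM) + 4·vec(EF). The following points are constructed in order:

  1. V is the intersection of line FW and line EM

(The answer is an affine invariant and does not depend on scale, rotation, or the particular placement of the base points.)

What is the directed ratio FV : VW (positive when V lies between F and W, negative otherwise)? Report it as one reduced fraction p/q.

Assign E = (0, 0), M = (1, 0), F = (0, 1), W = (5, 4) — the answer is frame-independent, so this choice is without loss of generality.
1. V is the intersection of line FW and line EM ⇒ V = (-5/3, 0)
V = F + t·(W−F) with t = -1/3, so FV:VW = t:(1−t) = -1/3:4/3

FV:VW = -1/4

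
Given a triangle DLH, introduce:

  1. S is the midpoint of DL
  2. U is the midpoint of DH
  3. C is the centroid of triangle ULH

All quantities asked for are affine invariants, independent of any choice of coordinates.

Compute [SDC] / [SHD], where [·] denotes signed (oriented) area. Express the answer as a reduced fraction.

Assign D = (0, 0), L = (1, 0), H = (0, 1) — the answer is frame-independent, so this choice is without loss of generality.
1. S is the midpoint of DL ⇒ S = (1/2, 0)
2. U is the midpoint of DH ⇒ U = (0, 1/2)
3. C is the centroid of triangle ULH ⇒ C = (1/3, 1/2)
2·[SDC] = -1/4, 2·[SHD] = 1/2
[SDC]:[SHD] = -1/4:1/2 = -1/2

[SDC]:[SHD] = -1/2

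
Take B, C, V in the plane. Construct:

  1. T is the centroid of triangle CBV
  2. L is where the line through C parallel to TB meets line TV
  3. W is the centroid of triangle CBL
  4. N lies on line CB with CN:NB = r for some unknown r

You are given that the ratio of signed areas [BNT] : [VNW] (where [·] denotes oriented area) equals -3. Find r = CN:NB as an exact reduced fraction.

r = 4/5

Work in coordinates with B = (0, 0), C = (1, 0), V = (0, 1).
1. T is the centroid of triangle CBV ⇒ T = (1/3, 1/3)
2. L is where the line through C parallel to TB meets line TV ⇒ L = (2/3, -1/3)
3. W is the centroid of triangle CBL ⇒ W = (5/9, -1/9)
4. With CN:NB = r, write λ = r/(r+1) so N = C + λ·(B−C); N is affine-linear in λ
Every point depending on N is an affine combination of N and λ-independent points, so each such coordinate is linear in λ; the λ² term in each signed area is a multiple of (B−C)×(B−C) = 0, so 2·[BNT] and 2·[VNW] are each linear in λ. Evaluating at λ=0 and λ=1:
  2·[BNT] = -1/3·λ + 1/3,   2·[VNW] = 10/9·λ − 5/9
So [BNT]:[VNW] = (-1/3·λ + 1/3) / (10/9·λ − 5/9). Setting this equal to -3:
  -1/3·λ + 1/3 = -3·(10/9·λ − 5/9)  ⇒  λ = 4/9
Then r = λ/(1−λ) = (4/9)/(5/9) = 4/5. Check: with r = 4/5, N = (5/9, 0) and [BNT]:[VNW] = -3 as required.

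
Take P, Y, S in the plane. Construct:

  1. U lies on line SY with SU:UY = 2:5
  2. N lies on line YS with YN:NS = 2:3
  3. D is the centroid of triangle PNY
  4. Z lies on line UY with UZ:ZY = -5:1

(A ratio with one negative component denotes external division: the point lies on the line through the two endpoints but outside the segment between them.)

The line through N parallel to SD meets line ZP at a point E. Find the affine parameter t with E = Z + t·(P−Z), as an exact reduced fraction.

Work in coordinates with P = (0, 0), Y = (1, 0), S = (0, 1).
1. U lies on line SY with SU:UY = 2:5 ⇒ U = (2/7, 5/7)
2. N lies on line YS with YN:NS = 2:3 ⇒ N = (3/5, 2/5)
3. D is the centroid of triangle PNY ⇒ D = (8/15, 2/15)
4. Z lies on line UY with UZ:ZY = -5:1 ⇒ Z = (33/28, -5/28)
through N parallel to SD: direction (8/15, -13/15); meets ZP at E = (363/389, -55/389)
E = Z + t·(P−Z) with t = 81/389

t = 81/389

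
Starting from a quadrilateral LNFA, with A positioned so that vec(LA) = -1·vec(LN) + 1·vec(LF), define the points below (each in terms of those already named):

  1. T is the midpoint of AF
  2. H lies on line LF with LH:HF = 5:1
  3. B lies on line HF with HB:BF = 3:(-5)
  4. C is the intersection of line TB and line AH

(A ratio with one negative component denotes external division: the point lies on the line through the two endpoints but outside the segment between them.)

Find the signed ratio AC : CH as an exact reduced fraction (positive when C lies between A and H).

Set L = (0, 0), N = (1, 0), F = (0, 1), A = (-1, 1); any affine frame gives the same invariant.
1. T is the midpoint of AF ⇒ T = (-1/2, 1)
2. H lies on line LF with LH:HF = 5:1 ⇒ H = (0, 5/6)
3. B lies on line HF with HB:BF = 3:(-5) ⇒ B = (0, 7/12)
4. C is the intersection of line TB and line AH ⇒ C = (-3/8, 43/48)
C = A + t·(H−A) with t = 5/8, so AC:CH = t:(1−t) = 5/8:3/8

AC:CH = 5/3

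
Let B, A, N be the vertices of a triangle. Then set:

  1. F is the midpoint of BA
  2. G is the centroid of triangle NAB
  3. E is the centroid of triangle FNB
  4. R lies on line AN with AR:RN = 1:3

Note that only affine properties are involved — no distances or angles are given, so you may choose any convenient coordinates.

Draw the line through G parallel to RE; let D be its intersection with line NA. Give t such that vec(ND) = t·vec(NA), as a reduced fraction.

t = 13/18

Assign B = (0, 0), A = (1, 0), N = (0, 1) — the answer is frame-independent, so this choice is without loss of generality.
1. F is the midpoint of BA ⇒ F = (1/2, 0)
2. G is the centroid of triangle NAB ⇒ G = (1/3, 1/3)
3. E is the centroid of triangle FNB ⇒ E = (1/6, 1/3)
4. R lies on line AN with AR:RN = 1:3 ⇒ R = (3/4, 1/4)
through G parallel to RE: direction (-7/12, 1/12); meets NA at D = (13/18, 5/18)
D = N + t·(A−N) with t = 13/18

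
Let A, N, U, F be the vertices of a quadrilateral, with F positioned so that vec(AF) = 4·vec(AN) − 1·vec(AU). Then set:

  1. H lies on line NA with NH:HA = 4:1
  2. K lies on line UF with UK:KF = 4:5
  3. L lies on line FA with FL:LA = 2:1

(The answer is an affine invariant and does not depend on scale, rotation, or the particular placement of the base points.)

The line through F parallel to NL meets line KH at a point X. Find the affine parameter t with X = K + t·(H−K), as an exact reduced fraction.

t = -25/38

Assign A = (0, 0), N = (1, 0), U = (0, 1), F = (4, -1) — the answer is frame-independent, so this choice is without loss of generality.
1. H lies on line NA with NH:HA = 4:1 ⇒ H = (1/5, 0)
2. K lies on line UF with UK:KF = 4:5 ⇒ K = (16/9, 1/9)
3. L lies on line FA with FL:LA = 2:1 ⇒ L = (4/3, -1/3)
through F parallel to NL: direction (1/3, -1/3); meets KH at X = (107/38, 7/38)
X = K + t·(H−K) with t = -25/38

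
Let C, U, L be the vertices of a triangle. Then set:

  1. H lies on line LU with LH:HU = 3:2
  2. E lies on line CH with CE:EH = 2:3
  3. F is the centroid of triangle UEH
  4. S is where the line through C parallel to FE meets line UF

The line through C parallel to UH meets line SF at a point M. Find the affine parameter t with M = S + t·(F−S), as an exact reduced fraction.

Choose coordinates C = (0, 0), U = (1, 0), L = (0, 1).
1. H lies on line LU with LH:HU = 3:2 ⇒ H = (3/5, 2/5)
2. E lies on line CH with CE:EH = 2:3 ⇒ E = (6/25, 4/25)
3. F is the centroid of triangle UEH ⇒ F = (46/75, 14/75)
4. S is where the line through C parallel to FE meets line UF ⇒ S = (196/225, 14/225)
through C parallel to UH: direction (-2/5, 2/5); meets SF at M = (-14/15, 14/15)
M = S + t·(F−S) with t = 7

t = 7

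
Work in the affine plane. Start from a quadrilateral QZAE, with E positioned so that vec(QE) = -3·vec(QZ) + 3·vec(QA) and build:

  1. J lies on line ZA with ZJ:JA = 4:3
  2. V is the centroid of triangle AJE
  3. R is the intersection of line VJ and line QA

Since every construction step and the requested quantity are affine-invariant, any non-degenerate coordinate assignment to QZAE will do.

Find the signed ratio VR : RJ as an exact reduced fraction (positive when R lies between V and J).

VR:RJ = 2

Choose coordinates Q = (0, 0), Z = (1, 0), A = (0, 1), E = (-3, 3).
1. J lies on line ZA with ZJ:JA = 4:3 ⇒ J = (3/7, 4/7)
2. V is the centroid of triangle AJE ⇒ V = (-6/7, 32/21)
3. R is the intersection of line VJ and line QA ⇒ R = (0, 8/9)
R = V + t·(J−V) with t = 2/3, so VR:RJ = t:(1−t) = 2/3:1/3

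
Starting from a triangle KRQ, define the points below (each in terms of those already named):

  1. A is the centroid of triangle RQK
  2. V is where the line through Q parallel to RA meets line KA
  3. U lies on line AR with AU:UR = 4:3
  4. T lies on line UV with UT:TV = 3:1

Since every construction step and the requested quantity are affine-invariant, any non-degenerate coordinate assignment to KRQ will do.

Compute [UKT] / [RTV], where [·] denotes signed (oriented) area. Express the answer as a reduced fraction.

Choose coordinates K = (0, 0), R = (1, 0), Q = (0, 1).
1. A is the centroid of triangle RQK ⇒ A = (1/3, 1/3)
2. V is where the line through Q parallel to RA meets line KA ⇒ V = (2/3, 2/3)
3. U lies on line AR with AU:UR = 4:3 ⇒ U = (5/7, 1/7)
4. T lies on line UV with UT:TV = 3:1 ⇒ T = (19/28, 15/28)
2·[UKT] = -2/7, 2·[RTV] = -1/28
[UKT]:[RTV] = -2/7:-1/28 = 8

[UKT]:[RTV] = 8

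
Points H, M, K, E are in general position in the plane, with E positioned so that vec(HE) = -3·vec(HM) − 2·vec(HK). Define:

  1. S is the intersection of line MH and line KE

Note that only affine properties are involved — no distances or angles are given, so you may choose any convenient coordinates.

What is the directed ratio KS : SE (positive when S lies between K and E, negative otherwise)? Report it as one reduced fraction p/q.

Set H = (0, 0), M = (1, 0), K = (0, 1), E = (-3, -2); any affine frame gives the same invariant.
1. S is the intersection of line MH and line KE ⇒ S = (-1, 0)
S = K + t·(E−K) with t = 1/3, so KS:SE = t:(1−t) = 1/3:2/3

KS:SE = 1/2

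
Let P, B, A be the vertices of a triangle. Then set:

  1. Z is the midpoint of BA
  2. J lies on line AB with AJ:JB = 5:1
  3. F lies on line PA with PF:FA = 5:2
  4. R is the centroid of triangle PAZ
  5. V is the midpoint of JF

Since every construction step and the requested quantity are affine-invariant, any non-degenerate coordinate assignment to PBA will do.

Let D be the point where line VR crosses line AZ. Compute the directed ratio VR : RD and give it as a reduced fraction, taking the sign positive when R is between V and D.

Assign P = (0, 0), B = (1, 0), A = (0, 1) — the answer is frame-independent, so this choice is without loss of generality.
1. Z is the midpoint of BA ⇒ Z = (1/2, 1/2)
2. J lies on line AB with AJ:JB = 5:1 ⇒ J = (5/6, 1/6)
3. F lies on line PA with PF:FA = 5:2 ⇒ F = (0, 5/7)
4. R is the centroid of triangle PAZ ⇒ R = (1/6, 1/2)
5. V is the midpoint of JF ⇒ V = (5/12, 37/84)
line VR meets AZ at D = (29/48, 19/48)
R = V + t·(D−V) with t = -4/3, so VR:RD = -4/3:7/3

VR:RD = -4/7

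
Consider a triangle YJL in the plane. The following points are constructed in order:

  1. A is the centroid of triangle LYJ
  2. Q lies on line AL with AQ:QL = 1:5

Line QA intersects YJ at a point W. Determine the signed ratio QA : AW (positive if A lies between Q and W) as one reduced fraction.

QA:AW = 1/3

Work in coordinates with Y = (0, 0), J = (1, 0), L = (0, 1).
1. A is the centroid of triangle LYJ ⇒ A = (1/3, 1/3)
2. Q lies on line AL with AQ:QL = 1:5 ⇒ Q = (5/18, 4/9)
line QA meets YJ at W = (1/2, 0)
A = Q + t·(W−Q) with t = 1/4, so QA:AW = 1/4:3/4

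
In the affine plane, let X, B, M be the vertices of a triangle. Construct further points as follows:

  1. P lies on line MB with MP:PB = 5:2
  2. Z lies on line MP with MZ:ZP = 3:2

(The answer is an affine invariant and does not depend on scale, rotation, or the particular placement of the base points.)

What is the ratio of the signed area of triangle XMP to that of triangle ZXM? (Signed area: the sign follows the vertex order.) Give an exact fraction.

Assign X = (0, 0), B = (1, 0), M = (0, 1) — the answer is frame-independent, so this choice is without loss of generality.
1. P lies on line MB with MP:PB = 5:2 ⇒ P = (5/7, 2/7)
2. Z lies on line MP with MZ:ZP = 3:2 ⇒ Z = (3/7, 4/7)
2·[XMP] = -5/7, 2·[ZXM] = -3/7
[XMP]:[ZXM] = -5/7:-3/7 = 5/3

[XMP]:[ZXM] = 5/3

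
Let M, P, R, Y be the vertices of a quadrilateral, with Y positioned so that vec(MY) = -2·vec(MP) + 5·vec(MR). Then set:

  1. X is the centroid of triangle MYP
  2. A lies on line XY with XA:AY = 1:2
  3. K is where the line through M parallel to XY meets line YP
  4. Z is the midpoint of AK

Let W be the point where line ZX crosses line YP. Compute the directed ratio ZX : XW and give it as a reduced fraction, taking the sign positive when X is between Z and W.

ZX:XW = -2/3

Assign M = (0, 0), P = (1, 0), R = (0, 1), Y = (-2, 5) — the answer is frame-independent, so this choice is without loss of generality.
1. X is the centroid of triangle MYP ⇒ X = (-1/3, 5/3)
2. A lies on line XY with XA:AY = 1:2 ⇒ A = (-8/9, 25/9)
3. K is where the line through M parallel to XY meets line YP ⇒ K = (-5, 10)
4. Z is the midpoint of AK ⇒ Z = (-53/18, 115/18)
line ZX meets YP at W = (-17/4, 35/4)
X = Z + t·(W−Z) with t = -2, so ZX:XW = -2:3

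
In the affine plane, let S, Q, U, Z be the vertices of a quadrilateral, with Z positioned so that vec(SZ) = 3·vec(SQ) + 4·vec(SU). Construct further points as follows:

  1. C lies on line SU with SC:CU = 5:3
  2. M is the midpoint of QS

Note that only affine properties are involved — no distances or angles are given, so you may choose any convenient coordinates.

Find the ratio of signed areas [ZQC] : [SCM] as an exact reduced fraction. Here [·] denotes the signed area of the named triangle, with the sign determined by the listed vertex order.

Assign S = (0, 0), Q = (1, 0), U = (0, 1), Z = (3, 4) — the answer is frame-independent, so this choice is without loss of generality.
1. C lies on line SU with SC:CU = 5:3 ⇒ C = (0, 5/8)
2. M is the midpoint of QS ⇒ M = (1/2, 0)
2·[ZQC] = -21/4, 2·[SCM] = -5/16
[ZQC]:[SCM] = -21/4:-5/16 = 84/5

[ZQC]:[SCM] = 84/5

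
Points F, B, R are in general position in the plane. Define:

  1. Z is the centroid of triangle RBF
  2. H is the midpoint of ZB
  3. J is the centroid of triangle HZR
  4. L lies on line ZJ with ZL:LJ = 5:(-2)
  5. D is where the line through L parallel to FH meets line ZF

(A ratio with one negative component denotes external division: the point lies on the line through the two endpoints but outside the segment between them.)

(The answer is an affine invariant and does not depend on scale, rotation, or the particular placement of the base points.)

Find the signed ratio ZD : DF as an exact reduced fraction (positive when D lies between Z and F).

ZD:DF = -10/19

Set F = (0, 0), B = (1, 0), R = (0, 1); any affine frame gives the same invariant.
1. Z is the centroid of triangle RBF ⇒ Z = (1/3, 1/3)
2. H is the midpoint of ZB ⇒ H = (2/3, 1/6)
3. J is the centroid of triangle HZR ⇒ J = (1/3, 1/2)
4. L lies on line ZJ with ZL:LJ = 5:(-2) ⇒ L = (1/3, 11/18)
5. D is where the line through L parallel to FH meets line ZF ⇒ D = (19/27, 19/27)
D = Z + t·(F−Z) with t = -10/9, so ZD:DF = t:(1−t) = -10/9:19/9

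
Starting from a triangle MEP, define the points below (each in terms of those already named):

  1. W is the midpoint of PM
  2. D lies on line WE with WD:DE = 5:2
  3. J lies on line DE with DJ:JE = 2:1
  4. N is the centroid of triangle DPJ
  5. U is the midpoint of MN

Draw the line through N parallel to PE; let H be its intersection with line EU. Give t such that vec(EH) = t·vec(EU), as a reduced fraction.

Assign M = (0, 0), E = (1, 0), P = (0, 1) — the answer is frame-independent, so this choice is without loss of generality.
1. W is the midpoint of PM ⇒ W = (0, 1/2)
2. D lies on line WE with WD:DE = 5:2 ⇒ D = (5/7, 1/7)
3. J lies on line DE with DJ:JE = 2:1 ⇒ J = (19/21, 1/21)
4. N is the centroid of triangle DPJ ⇒ N = (34/63, 25/63)
5. U is the midpoint of MN ⇒ U = (17/63, 25/126)
through N parallel to PE: direction (1, -1); meets EU at H = (3853/4221, 100/4221)
H = E + t·(U−E) with t = 8/67

t = 8/67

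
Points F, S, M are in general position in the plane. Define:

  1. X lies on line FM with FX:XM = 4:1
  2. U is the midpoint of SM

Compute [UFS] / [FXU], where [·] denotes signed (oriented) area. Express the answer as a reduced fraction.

[UFS]:[FXU] = -5/4

Set F = (0, 0), S = (1, 0), M = (0, 1); any affine frame gives the same invariant.
1. X lies on line FM with FX:XM = 4:1 ⇒ X = (0, 4/5)
2. U is the midpoint of SM ⇒ U = (1/2, 1/2)
2·[UFS] = 1/2, 2·[FXU] = -2/5
[UFS]:[FXU] = 1/2:-2/5 = -5/4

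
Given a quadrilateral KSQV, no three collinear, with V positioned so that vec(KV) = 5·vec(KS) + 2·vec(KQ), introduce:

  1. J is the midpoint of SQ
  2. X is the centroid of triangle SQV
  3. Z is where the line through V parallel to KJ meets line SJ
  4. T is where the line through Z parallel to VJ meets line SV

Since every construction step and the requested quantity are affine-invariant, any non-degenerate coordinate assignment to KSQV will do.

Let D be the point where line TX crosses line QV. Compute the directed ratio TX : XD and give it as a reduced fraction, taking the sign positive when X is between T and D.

TX:XD = 8

Work in coordinates with K = (0, 0), S = (1, 0), Q = (0, 1), V = (5, 2).
1. J is the midpoint of SQ ⇒ J = (1/2, 1/2)
2. X is the centroid of triangle SQV ⇒ X = (2, 1)
3. Z is where the line through V parallel to KJ meets line SJ ⇒ Z = (2, -1)
4. T is where the line through Z parallel to VJ meets line SV ⇒ T = (-7, -4)
line TX meets QV at D = (25/8, 13/8)
X = T + t·(D−T) with t = 8/9, so TX:XD = 8/9:1/9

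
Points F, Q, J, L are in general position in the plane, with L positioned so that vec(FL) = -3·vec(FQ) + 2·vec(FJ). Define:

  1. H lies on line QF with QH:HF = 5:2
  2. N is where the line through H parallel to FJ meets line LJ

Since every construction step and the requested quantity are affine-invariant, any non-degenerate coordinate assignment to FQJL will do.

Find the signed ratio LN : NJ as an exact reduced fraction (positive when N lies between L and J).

LN:NJ = -23/2

Assign F = (0, 0), Q = (1, 0), J = (0, 1), L = (-3, 2) — the answer is frame-independent, so this choice is without loss of generality.
1. H lies on line QF with QH:HF = 5:2 ⇒ H = (2/7, 0)
2. N is where the line through H parallel to FJ meets line LJ ⇒ N = (2/7, 19/21)
N = L + t·(J−L) with t = 23/21, so LN:NJ = t:(1−t) = 23/21:-2/21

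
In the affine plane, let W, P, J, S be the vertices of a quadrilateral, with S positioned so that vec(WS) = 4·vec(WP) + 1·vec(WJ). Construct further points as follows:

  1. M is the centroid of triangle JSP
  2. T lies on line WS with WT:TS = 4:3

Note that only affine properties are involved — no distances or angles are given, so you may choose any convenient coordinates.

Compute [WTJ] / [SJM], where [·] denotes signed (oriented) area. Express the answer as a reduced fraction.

[WTJ]:[SJM] = 12/7

Choose coordinates W = (0, 0), P = (1, 0), J = (0, 1), S = (4, 1).
1. M is the centroid of triangle JSP ⇒ M = (5/3, 2/3)
2. T lies on line WS with WT:TS = 4:3 ⇒ T = (16/7, 4/7)
2·[WTJ] = 16/7, 2·[SJM] = 4/3
[WTJ]:[SJM] = 16/7:4/3 = 12/7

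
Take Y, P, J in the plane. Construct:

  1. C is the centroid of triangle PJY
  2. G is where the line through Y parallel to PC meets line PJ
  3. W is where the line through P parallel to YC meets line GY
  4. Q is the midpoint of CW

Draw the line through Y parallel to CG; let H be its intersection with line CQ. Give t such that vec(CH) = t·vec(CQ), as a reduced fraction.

t = 3

Work in coordinates with Y = (0, 0), P = (1, 0), J = (0, 1).
1. C is the centroid of triangle PJY ⇒ C = (1/3, 1/3)
2. G is where the line through Y parallel to PC meets line PJ ⇒ G = (2, -1)
3. W is where the line through P parallel to YC meets line GY ⇒ W = (2/3, -1/3)
4. Q is the midpoint of CW ⇒ Q = (1/2, 0)
through Y parallel to CG: direction (5/3, -4/3); meets CQ at H = (5/6, -2/3)
H = C + t·(Q−C) with t = 3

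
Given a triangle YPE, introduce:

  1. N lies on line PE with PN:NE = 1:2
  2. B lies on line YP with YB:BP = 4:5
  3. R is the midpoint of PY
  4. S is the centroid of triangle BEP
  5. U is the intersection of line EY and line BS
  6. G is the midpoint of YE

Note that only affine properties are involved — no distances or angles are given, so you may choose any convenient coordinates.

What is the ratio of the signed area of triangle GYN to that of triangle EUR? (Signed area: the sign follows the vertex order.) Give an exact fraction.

Assign Y = (0, 0), P = (1, 0), E = (0, 1) — the answer is frame-independent, so this choice is without loss of generality.
1. N lies on line PE with PN:NE = 1:2 ⇒ N = (2/3, 1/3)
2. B lies on line YP with YB:BP = 4:5 ⇒ B = (4/9, 0)
3. R is the midpoint of PY ⇒ R = (1/2, 0)
4. S is the centroid of triangle BEP ⇒ S = (13/27, 1/3)
5. U is the intersection of line EY and line BS ⇒ U = (0, -4)
6. G is the midpoint of YE ⇒ G = (0, 1/2)
2·[GYN] = 1/3, 2·[EUR] = 5/2
[GYN]:[EUR] = 1/3:5/2 = 2/15

[GYN]:[EUR] = 2/15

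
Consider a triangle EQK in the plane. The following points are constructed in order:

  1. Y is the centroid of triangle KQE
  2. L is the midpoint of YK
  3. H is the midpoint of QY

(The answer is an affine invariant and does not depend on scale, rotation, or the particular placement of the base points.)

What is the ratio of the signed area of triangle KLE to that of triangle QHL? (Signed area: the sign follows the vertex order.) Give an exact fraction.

Work in coordinates with E = (0, 0), Q = (1, 0), K = (0, 1).
1. Y is the centroid of triangle KQE ⇒ Y = (1/3, 1/3)
2. L is the midpoint of YK ⇒ L = (1/6, 2/3)
3. H is the midpoint of QY ⇒ H = (2/3, 1/6)
2·[KLE] = -1/6, 2·[QHL] = -1/12
[KLE]:[QHL] = -1/6:-1/12 = 2

[KLE]:[QHL] = 2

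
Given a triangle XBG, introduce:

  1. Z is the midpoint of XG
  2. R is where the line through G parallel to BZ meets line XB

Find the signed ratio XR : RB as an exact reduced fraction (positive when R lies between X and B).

Assign X = (0, 0), B = (1, 0), G = (0, 1) — the answer is frame-independent, so this choice is without loss of generality.
1. Z is the midpoint of XG ⇒ Z = (0, 1/2)
2. R is where the line through G parallel to BZ meets line XB ⇒ R = (2, 0)
R = X + t·(B−X) with t = 2, so XR:RB = t:(1−t) = 2:-1

XR:RB = -2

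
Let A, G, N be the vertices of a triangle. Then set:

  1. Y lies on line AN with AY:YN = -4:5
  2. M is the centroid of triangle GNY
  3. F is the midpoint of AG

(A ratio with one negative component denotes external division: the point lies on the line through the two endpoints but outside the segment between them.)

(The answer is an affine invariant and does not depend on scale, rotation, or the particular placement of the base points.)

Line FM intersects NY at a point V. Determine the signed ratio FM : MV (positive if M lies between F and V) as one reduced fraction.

Work in coordinates with A = (0, 0), G = (1, 0), N = (0, 1).
1. Y lies on line AN with AY:YN = -4:5 ⇒ Y = (0, -4)
2. M is the centroid of triangle GNY ⇒ M = (1/3, -1)
3. F is the midpoint of AG ⇒ F = (1/2, 0)
line FM meets NY at V = (0, -3)
M = F + t·(V−F) with t = 1/3, so FM:MV = 1/3:2/3

FM:MV = 1/2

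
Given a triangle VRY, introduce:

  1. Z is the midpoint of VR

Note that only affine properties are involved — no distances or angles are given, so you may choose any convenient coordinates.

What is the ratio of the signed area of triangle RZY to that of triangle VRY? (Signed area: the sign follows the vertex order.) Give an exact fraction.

Set V = (0, 0), R = (1, 0), Y = (0, 1); any affine frame gives the same invariant.
1. Z is the midpoint of VR ⇒ Z = (1/2, 0)
2·[RZY] = -1/2, 2·[VRY] = 1
[RZY]:[VRY] = -1/2:1 = -1/2

[RZY]:[VRY] = -1/2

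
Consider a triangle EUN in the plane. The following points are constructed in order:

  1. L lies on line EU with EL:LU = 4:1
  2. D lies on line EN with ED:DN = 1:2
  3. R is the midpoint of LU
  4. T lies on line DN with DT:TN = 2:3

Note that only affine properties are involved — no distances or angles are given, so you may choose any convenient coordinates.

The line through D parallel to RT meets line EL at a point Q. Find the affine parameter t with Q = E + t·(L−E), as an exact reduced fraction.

Choose coordinates E = (0, 0), U = (1, 0), N = (0, 1).
1. L lies on line EU with EL:LU = 4:1 ⇒ L = (4/5, 0)
2. D lies on line EN with ED:DN = 1:2 ⇒ D = (0, 1/3)
3. R is the midpoint of LU ⇒ R = (9/10, 0)
4. T lies on line DN with DT:TN = 2:3 ⇒ T = (0, 3/5)
through D parallel to RT: direction (-9/10, 3/5); meets EL at Q = (1/2, 0)
Q = E + t·(L−E) with t = 5/8

t = 5/8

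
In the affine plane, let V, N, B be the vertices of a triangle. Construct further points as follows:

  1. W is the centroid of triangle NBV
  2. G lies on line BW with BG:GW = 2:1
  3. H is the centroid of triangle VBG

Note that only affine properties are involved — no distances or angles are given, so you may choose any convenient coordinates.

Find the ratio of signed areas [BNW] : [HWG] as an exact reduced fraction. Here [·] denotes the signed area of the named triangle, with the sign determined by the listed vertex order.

[BNW]:[HWG] = -9

Set V = (0, 0), N = (1, 0), B = (0, 1); any affine frame gives the same invariant.
1. W is the centroid of triangle NBV ⇒ W = (1/3, 1/3)
2. G lies on line BW with BG:GW = 2:1 ⇒ G = (2/9, 5/9)
3. H is the centroid of triangle VBG ⇒ H = (2/27, 14/27)
2·[BNW] = -1/3, 2·[HWG] = 1/27
[BNW]:[HWG] = -1/3:1/27 = -9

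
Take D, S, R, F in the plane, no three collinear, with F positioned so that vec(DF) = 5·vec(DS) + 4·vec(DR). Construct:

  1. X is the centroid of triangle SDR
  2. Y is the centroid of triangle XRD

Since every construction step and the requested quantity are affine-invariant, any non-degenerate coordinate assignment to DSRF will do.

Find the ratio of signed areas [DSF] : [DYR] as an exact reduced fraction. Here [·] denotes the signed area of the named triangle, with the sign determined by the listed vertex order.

Set D = (0, 0), S = (1, 0), R = (0, 1), F = (5, 4); any affine frame gives the same invariant.
1. X is the centroid of triangle SDR ⇒ X = (1/3, 1/3)
2. Y is the centroid of triangle XRD ⇒ Y = (1/9, 4/9)
2·[DSF] = 4, 2·[DYR] = 1/9
[DSF]:[DYR] = 4:1/9 = 36

[DSF]:[DYR] = 36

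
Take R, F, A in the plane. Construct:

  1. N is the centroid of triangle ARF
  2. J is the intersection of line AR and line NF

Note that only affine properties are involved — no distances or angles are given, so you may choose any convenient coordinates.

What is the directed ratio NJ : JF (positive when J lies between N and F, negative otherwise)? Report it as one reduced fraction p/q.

NJ:JF = -1/3

Choose coordinates R = (0, 0), F = (1, 0), A = (0, 1).
1. N is the centroid of triangle ARF ⇒ N = (1/3, 1/3)
2. J is the intersection of line AR and line NF ⇒ J = (0, 1/2)
J = N + t·(F−N) with t = -1/2, so NJ:JF = t:(1−t) = -1/2:3/2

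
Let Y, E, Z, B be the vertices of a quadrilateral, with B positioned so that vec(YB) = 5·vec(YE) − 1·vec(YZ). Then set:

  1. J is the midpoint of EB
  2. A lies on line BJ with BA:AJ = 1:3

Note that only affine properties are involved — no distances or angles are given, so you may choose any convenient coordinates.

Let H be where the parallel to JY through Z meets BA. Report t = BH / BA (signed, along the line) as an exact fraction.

t = 28

Work in coordinates with Y = (0, 0), E = (1, 0), Z = (0, 1), B = (5, -1).
1. J is the midpoint of EB ⇒ J = (3, -1/2)
2. A lies on line BJ with BA:AJ = 1:3 ⇒ A = (9/2, -7/8)
through Z parallel to JY: direction (-3, 1/2); meets BA at H = (-9, 5/2)
H = B + t·(A−B) with t = 28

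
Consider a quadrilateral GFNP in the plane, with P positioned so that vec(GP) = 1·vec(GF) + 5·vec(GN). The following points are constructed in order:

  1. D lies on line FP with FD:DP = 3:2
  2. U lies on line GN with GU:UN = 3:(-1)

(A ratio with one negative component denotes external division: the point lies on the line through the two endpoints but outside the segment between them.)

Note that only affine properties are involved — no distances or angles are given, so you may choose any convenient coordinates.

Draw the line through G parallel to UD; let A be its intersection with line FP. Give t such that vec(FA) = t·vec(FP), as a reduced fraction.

Choose coordinates G = (0, 0), F = (1, 0), N = (0, 1), P = (1, 5).
1. D lies on line FP with FD:DP = 3:2 ⇒ D = (1, 3)
2. U lies on line GN with GU:UN = 3:(-1) ⇒ U = (0, 3/2)
through G parallel to UD: direction (1, 3/2); meets FP at A = (1, 3/2)
A = F + t·(P−F) with t = 3/10

t = 3/10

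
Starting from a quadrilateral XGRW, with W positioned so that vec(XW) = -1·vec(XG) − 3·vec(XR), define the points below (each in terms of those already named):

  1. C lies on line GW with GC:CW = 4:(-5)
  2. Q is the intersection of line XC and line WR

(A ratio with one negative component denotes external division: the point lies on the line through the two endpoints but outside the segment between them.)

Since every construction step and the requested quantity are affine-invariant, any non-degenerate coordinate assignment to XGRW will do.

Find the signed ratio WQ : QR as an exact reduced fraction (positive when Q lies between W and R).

Choose coordinates X = (0, 0), G = (1, 0), R = (0, 1), W = (-1, -3).
1. C lies on line GW with GC:CW = 4:(-5) ⇒ C = (9, 12)
2. Q is the intersection of line XC and line WR ⇒ Q = (-3/8, -1/2)
Q = W + t·(R−W) with t = 5/8, so WQ:QR = t:(1−t) = 5/8:3/8

WQ:QR = 5/3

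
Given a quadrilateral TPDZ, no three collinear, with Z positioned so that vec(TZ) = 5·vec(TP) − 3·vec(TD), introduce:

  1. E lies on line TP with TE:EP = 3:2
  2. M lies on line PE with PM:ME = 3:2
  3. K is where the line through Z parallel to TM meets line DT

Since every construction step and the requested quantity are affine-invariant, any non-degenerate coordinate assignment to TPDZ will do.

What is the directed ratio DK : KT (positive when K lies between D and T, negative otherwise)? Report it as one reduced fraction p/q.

DK:KT = -4/3

Work in coordinates with T = (0, 0), P = (1, 0), D = (0, 1), Z = (5, -3).
1. E lies on line TP with TE:EP = 3:2 ⇒ E = (3/5, 0)
2. M lies on line PE with PM:ME = 3:2 ⇒ M = (19/25, 0)
3. K is where the line through Z parallel to TM meets line DT ⇒ K = (0, -3)
K = D + t·(T−D) with t = 4, so DK:KT = t:(1−t) = 4:-3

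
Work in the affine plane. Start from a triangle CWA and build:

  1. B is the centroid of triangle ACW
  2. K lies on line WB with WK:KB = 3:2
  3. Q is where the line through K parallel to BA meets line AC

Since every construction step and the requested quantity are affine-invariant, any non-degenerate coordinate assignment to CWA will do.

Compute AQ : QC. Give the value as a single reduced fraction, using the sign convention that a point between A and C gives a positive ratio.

AQ:QC = -2/7

Set C = (0, 0), W = (1, 0), A = (0, 1); any affine frame gives the same invariant.
1. B is the centroid of triangle ACW ⇒ B = (1/3, 1/3)
2. K lies on line WB with WK:KB = 3:2 ⇒ K = (3/5, 1/5)
3. Q is where the line through K parallel to BA meets line AC ⇒ Q = (0, 7/5)
Q = A + t·(C−A) with t = -2/5, so AQ:QC = t:(1−t) = -2/5:7/5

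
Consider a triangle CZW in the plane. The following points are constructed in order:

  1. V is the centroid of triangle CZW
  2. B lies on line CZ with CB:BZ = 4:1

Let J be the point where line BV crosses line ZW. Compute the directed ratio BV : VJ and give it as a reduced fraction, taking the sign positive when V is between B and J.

BV:VJ = -2/5

Assign C = (0, 0), Z = (1, 0), W = (0, 1) — the answer is frame-independent, so this choice is without loss of generality.
1. V is the centroid of triangle CZW ⇒ V = (1/3, 1/3)
2. B lies on line CZ with CB:BZ = 4:1 ⇒ B = (4/5, 0)
line BV meets ZW at J = (3/2, -1/2)
V = B + t·(J−B) with t = -2/3, so BV:VJ = -2/3:5/3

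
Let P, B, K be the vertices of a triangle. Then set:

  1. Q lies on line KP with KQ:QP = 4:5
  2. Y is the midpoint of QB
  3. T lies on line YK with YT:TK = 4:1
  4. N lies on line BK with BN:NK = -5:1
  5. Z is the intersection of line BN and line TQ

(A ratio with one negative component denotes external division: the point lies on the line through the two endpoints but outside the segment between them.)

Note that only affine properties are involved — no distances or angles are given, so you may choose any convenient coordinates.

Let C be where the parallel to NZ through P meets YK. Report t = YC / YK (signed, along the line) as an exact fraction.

t = -7/2

Choose coordinates P = (0, 0), B = (1, 0), K = (0, 1).
1. Q lies on line KP with KQ:QP = 4:5 ⇒ Q = (0, 5/9)
2. Y is the midpoint of QB ⇒ Y = (1/2, 5/18)
3. T lies on line YK with YT:TK = 4:1 ⇒ T = (1/10, 77/90)
4. N lies on line BK with BN:NK = -5:1 ⇒ N = (-1/4, 5/4)
5. Z is the intersection of line BN and line TQ ⇒ Z = (1/9, 8/9)
through P parallel to NZ: direction (13/36, -13/36); meets YK at C = (9/4, -9/4)
C = Y + t·(K−Y) with t = -7/2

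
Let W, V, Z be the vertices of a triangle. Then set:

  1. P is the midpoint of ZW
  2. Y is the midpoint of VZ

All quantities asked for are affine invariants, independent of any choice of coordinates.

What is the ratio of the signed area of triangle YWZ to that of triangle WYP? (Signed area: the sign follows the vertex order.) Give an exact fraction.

Assign W = (0, 0), V = (1, 0), Z = (0, 1) — the answer is frame-independent, so this choice is without loss of generality.
1. P is the midpoint of ZW ⇒ P = (0, 1/2)
2. Y is the midpoint of VZ ⇒ Y = (1/2, 1/2)
2·[YWZ] = -1/2, 2·[WYP] = 1/4
[YWZ]:[WYP] = -1/2:1/4 = -2

[YWZ]:[WYP] = -2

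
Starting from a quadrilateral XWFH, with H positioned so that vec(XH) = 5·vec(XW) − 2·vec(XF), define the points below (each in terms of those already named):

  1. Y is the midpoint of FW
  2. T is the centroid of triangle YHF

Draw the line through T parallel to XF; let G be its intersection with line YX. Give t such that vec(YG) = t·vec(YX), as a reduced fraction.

t = -8/3

Choose coordinates X = (0, 0), W = (1, 0), F = (0, 1), H = (5, -2).
1. Y is the midpoint of FW ⇒ Y = (1/2, 1/2)
2. T is the centroid of triangle YHF ⇒ T = (11/6, -1/6)
through T parallel to XF: direction (0, 1); meets YX at G = (11/6, 11/6)
G = Y + t·(X−Y) with t = -8/3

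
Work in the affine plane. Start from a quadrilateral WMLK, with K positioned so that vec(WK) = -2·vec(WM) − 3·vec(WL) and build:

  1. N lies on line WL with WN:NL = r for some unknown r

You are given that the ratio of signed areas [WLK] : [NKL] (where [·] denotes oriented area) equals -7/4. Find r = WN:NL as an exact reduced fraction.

r = 3/4

Choose coordinates W = (0, 0), M = (1, 0), L = (0, 1), K = (-2, -3).
1. With WN:NL = r, write λ = r/(r+1) so N = W + λ·(L−W); N is affine-linear in λ
Every point depending on N is an affine combination of N and λ-independent points, so each such coordinate is linear in λ; the λ² term in each signed area is a multiple of (L−W)×(L−W) = 0, so 2·[WLK] and 2·[NKL] are each linear in λ. Evaluating at λ=0 and λ=1:
  2·[WLK] = 2,   2·[NKL] = 2·λ − 2
So [WLK]:[NKL] = (2) / (2·λ − 2). Setting this equal to -7/4:
  2 = -7/4·(2·λ − 2)  ⇒  λ = 3/7
Then r = λ/(1−λ) = (3/7)/(4/7) = 3/4. Check: with r = 3/4, N = (0, 3/7) and [WLK]:[NKL] = -7/4 as required.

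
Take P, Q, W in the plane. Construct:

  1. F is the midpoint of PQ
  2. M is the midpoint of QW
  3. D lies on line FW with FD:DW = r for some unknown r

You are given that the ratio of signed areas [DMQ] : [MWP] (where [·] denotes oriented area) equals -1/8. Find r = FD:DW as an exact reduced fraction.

r = 3

Work in coordinates with P = (0, 0), Q = (1, 0), W = (0, 1).
1. F is the midpoint of PQ ⇒ F = (1/2, 0)
2. M is the midpoint of QW ⇒ M = (1/2, 1/2)
3. With FD:DW = r, write λ = r/(r+1) so D = F + λ·(W−F); D is affine-linear in λ
Every point depending on D is an affine combination of D and λ-independent points, so each such coordinate is linear in λ; the λ² term in each signed area is a multiple of (W−F)×(W−F) = 0, so 2·[DMQ] and 2·[MWP] are each linear in λ. Evaluating at λ=0 and λ=1:
  2·[DMQ] = 1/4·λ − 1/4,   2·[MWP] = 1/2
So [DMQ]:[MWP] = (1/4·λ − 1/4) / (1/2). Setting this equal to -1/8:
  1/4·λ − 1/4 = -1/8·(1/2)  ⇒  λ = 3/4
Then r = λ/(1−λ) = (3/4)/(1/4) = 3. Check: with r = 3, D = (1/8, 3/4) and [DMQ]:[MWP] = -1/8 as required.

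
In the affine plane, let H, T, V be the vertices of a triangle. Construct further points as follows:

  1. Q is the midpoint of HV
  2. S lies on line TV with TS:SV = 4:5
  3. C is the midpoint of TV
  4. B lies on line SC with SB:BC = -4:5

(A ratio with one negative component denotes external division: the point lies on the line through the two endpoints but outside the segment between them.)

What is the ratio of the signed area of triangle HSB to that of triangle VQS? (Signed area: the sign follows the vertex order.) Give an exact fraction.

[HSB]:[VQS] = -4/5

Assign H = (0, 0), T = (1, 0), V = (0, 1) — the answer is frame-independent, so this choice is without loss of generality.
1. Q is the midpoint of HV ⇒ Q = (0, 1/2)
2. S lies on line TV with TS:SV = 4:5 ⇒ S = (5/9, 4/9)
3. C is the midpoint of TV ⇒ C = (1/2, 1/2)
4. B lies on line SC with SB:BC = -4:5 ⇒ B = (7/9, 2/9)
2·[HSB] = -2/9, 2·[VQS] = 5/18
[HSB]:[VQS] = -2/9:5/18 = -4/5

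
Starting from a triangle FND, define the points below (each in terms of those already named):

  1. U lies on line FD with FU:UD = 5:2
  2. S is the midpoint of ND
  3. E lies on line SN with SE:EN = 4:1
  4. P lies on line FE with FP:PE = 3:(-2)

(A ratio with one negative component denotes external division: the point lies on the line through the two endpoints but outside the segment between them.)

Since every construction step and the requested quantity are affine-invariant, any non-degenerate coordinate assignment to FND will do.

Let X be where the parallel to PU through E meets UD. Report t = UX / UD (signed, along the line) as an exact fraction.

Choose coordinates F = (0, 0), N = (1, 0), D = (0, 1).
1. U lies on line FD with FU:UD = 5:2 ⇒ U = (0, 5/7)
2. S is the midpoint of ND ⇒ S = (1/2, 1/2)
3. E lies on line SN with SE:EN = 4:1 ⇒ E = (9/10, 1/10)
4. P lies on line FE with FP:PE = 3:(-2) ⇒ P = (27/10, 3/10)
through E parallel to PU: direction (-27/10, 29/70); meets UD at X = (0, 5/21)
X = U + t·(D−U) with t = -5/3

t = -5/3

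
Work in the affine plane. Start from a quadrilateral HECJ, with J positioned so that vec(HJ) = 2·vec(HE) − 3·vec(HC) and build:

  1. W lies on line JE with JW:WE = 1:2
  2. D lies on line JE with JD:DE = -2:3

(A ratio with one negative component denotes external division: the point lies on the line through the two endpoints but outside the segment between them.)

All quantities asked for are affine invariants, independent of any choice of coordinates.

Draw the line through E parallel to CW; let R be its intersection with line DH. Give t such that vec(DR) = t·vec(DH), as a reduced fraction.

t = 2

Work in coordinates with H = (0, 0), E = (1, 0), C = (0, 1), J = (2, -3).
1. W lies on line JE with JW:WE = 1:2 ⇒ W = (5/3, -2)
2. D lies on line JE with JD:DE = -2:3 ⇒ D = (4, -9)
through E parallel to CW: direction (5/3, -3); meets DH at R = (-4, 9)
R = D + t·(H−D) with t = 2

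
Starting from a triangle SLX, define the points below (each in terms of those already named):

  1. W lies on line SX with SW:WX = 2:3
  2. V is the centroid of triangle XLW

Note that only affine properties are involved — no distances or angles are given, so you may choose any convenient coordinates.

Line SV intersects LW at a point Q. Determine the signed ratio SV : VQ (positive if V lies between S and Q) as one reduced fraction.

Choose coordinates S = (0, 0), L = (1, 0), X = (0, 1).
1. W lies on line SX with SW:WX = 2:3 ⇒ W = (0, 2/5)
2. V is the centroid of triangle XLW ⇒ V = (1/3, 7/15)
line SV meets LW at Q = (2/9, 14/45)
V = S + t·(Q−S) with t = 3/2, so SV:VQ = 3/2:-1/2

SV:VQ = -3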